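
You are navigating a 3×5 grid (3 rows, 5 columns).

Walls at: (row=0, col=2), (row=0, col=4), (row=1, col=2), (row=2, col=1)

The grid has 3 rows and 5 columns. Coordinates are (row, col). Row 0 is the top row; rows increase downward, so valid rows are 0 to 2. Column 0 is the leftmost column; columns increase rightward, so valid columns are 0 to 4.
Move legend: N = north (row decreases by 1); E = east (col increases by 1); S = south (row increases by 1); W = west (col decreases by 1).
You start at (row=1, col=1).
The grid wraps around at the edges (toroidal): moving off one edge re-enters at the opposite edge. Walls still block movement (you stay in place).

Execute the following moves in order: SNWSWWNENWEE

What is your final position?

Start: (row=1, col=1)
  S (south): blocked, stay at (row=1, col=1)
  N (north): (row=1, col=1) -> (row=0, col=1)
  W (west): (row=0, col=1) -> (row=0, col=0)
  S (south): (row=0, col=0) -> (row=1, col=0)
  W (west): (row=1, col=0) -> (row=1, col=4)
  W (west): (row=1, col=4) -> (row=1, col=3)
  N (north): (row=1, col=3) -> (row=0, col=3)
  E (east): blocked, stay at (row=0, col=3)
  N (north): (row=0, col=3) -> (row=2, col=3)
  W (west): (row=2, col=3) -> (row=2, col=2)
  E (east): (row=2, col=2) -> (row=2, col=3)
  E (east): (row=2, col=3) -> (row=2, col=4)
Final: (row=2, col=4)

Answer: Final position: (row=2, col=4)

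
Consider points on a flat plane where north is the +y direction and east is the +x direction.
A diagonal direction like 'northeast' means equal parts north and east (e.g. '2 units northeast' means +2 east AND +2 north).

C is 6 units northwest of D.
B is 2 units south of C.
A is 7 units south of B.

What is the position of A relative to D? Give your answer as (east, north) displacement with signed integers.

Answer: A is at (east=-6, north=-3) relative to D.

Derivation:
Place D at the origin (east=0, north=0).
  C is 6 units northwest of D: delta (east=-6, north=+6); C at (east=-6, north=6).
  B is 2 units south of C: delta (east=+0, north=-2); B at (east=-6, north=4).
  A is 7 units south of B: delta (east=+0, north=-7); A at (east=-6, north=-3).
Therefore A relative to D: (east=-6, north=-3).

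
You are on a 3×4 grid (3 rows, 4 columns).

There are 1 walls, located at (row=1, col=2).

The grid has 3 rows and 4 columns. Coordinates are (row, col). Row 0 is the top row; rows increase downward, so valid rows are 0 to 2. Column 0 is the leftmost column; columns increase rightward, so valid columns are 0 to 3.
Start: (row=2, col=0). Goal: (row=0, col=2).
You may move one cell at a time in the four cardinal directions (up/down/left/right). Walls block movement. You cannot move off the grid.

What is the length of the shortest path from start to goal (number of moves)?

Answer: Shortest path length: 4

Derivation:
BFS from (row=2, col=0) until reaching (row=0, col=2):
  Distance 0: (row=2, col=0)
  Distance 1: (row=1, col=0), (row=2, col=1)
  Distance 2: (row=0, col=0), (row=1, col=1), (row=2, col=2)
  Distance 3: (row=0, col=1), (row=2, col=3)
  Distance 4: (row=0, col=2), (row=1, col=3)  <- goal reached here
One shortest path (4 moves): (row=2, col=0) -> (row=2, col=1) -> (row=1, col=1) -> (row=0, col=1) -> (row=0, col=2)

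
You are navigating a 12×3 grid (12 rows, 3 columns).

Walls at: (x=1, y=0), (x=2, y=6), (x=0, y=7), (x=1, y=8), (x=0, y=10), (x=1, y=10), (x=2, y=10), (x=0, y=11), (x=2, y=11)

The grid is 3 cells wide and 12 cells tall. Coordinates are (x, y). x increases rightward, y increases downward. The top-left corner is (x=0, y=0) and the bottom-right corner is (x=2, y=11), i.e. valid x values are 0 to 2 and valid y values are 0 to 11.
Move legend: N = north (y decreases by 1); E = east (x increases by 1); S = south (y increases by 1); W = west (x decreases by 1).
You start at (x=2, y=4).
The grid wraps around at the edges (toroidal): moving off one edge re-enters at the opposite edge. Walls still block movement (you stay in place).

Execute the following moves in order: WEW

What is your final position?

Start: (x=2, y=4)
  W (west): (x=2, y=4) -> (x=1, y=4)
  E (east): (x=1, y=4) -> (x=2, y=4)
  W (west): (x=2, y=4) -> (x=1, y=4)
Final: (x=1, y=4)

Answer: Final position: (x=1, y=4)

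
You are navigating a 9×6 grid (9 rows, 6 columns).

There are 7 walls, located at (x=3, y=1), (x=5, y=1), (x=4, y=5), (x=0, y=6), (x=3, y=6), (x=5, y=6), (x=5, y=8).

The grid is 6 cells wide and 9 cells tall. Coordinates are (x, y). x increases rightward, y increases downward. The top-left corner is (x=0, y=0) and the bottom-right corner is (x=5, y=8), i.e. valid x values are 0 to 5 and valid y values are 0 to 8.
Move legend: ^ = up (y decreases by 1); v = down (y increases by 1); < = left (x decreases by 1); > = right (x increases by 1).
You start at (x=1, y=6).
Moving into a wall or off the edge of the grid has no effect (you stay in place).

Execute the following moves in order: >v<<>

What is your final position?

Start: (x=1, y=6)
  > (right): (x=1, y=6) -> (x=2, y=6)
  v (down): (x=2, y=6) -> (x=2, y=7)
  < (left): (x=2, y=7) -> (x=1, y=7)
  < (left): (x=1, y=7) -> (x=0, y=7)
  > (right): (x=0, y=7) -> (x=1, y=7)
Final: (x=1, y=7)

Answer: Final position: (x=1, y=7)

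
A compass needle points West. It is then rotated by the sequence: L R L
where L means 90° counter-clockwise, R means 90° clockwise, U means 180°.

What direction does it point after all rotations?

Start: West
  L (left (90° counter-clockwise)) -> South
  R (right (90° clockwise)) -> West
  L (left (90° counter-clockwise)) -> South
Final: South

Answer: Final heading: South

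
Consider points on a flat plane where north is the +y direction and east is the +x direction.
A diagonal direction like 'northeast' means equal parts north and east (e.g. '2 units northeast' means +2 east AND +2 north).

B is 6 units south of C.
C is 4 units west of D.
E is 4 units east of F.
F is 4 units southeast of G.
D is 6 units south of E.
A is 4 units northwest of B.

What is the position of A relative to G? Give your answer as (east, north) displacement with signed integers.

Answer: A is at (east=0, north=-12) relative to G.

Derivation:
Place G at the origin (east=0, north=0).
  F is 4 units southeast of G: delta (east=+4, north=-4); F at (east=4, north=-4).
  E is 4 units east of F: delta (east=+4, north=+0); E at (east=8, north=-4).
  D is 6 units south of E: delta (east=+0, north=-6); D at (east=8, north=-10).
  C is 4 units west of D: delta (east=-4, north=+0); C at (east=4, north=-10).
  B is 6 units south of C: delta (east=+0, north=-6); B at (east=4, north=-16).
  A is 4 units northwest of B: delta (east=-4, north=+4); A at (east=0, north=-12).
Therefore A relative to G: (east=0, north=-12).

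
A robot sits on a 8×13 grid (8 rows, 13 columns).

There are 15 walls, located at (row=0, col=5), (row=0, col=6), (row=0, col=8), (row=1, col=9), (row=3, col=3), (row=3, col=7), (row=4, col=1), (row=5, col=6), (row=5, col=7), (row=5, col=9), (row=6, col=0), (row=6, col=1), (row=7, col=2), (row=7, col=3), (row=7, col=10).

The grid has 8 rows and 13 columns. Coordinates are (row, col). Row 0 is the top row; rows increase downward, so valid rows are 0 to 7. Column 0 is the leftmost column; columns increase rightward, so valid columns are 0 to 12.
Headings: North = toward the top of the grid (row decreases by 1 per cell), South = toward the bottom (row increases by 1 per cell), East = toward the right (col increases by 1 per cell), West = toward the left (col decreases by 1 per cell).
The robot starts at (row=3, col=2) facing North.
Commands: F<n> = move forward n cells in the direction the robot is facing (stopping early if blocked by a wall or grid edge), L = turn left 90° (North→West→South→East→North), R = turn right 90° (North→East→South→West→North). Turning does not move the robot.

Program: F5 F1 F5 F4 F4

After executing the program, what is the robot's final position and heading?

Start: (row=3, col=2), facing North
  F5: move forward 3/5 (blocked), now at (row=0, col=2)
  F1: move forward 0/1 (blocked), now at (row=0, col=2)
  F5: move forward 0/5 (blocked), now at (row=0, col=2)
  F4: move forward 0/4 (blocked), now at (row=0, col=2)
  F4: move forward 0/4 (blocked), now at (row=0, col=2)
Final: (row=0, col=2), facing North

Answer: Final position: (row=0, col=2), facing North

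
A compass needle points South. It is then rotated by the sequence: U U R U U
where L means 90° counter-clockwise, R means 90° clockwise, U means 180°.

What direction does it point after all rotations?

Start: South
  U (U-turn (180°)) -> North
  U (U-turn (180°)) -> South
  R (right (90° clockwise)) -> West
  U (U-turn (180°)) -> East
  U (U-turn (180°)) -> West
Final: West

Answer: Final heading: West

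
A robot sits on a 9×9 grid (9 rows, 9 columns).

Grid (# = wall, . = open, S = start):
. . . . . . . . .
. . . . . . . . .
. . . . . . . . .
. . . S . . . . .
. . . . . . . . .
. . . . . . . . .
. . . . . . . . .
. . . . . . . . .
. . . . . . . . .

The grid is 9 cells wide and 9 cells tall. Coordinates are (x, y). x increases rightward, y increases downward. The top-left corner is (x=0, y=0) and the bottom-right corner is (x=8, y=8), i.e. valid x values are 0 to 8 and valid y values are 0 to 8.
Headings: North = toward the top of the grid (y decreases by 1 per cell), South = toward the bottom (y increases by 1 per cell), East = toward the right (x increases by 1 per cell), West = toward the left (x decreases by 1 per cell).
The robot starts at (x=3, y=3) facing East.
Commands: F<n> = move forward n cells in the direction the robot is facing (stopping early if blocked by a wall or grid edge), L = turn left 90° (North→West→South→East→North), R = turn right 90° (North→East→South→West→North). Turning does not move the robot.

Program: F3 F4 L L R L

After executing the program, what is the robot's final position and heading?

Answer: Final position: (x=8, y=3), facing West

Derivation:
Start: (x=3, y=3), facing East
  F3: move forward 3, now at (x=6, y=3)
  F4: move forward 2/4 (blocked), now at (x=8, y=3)
  L: turn left, now facing North
  L: turn left, now facing West
  R: turn right, now facing North
  L: turn left, now facing West
Final: (x=8, y=3), facing West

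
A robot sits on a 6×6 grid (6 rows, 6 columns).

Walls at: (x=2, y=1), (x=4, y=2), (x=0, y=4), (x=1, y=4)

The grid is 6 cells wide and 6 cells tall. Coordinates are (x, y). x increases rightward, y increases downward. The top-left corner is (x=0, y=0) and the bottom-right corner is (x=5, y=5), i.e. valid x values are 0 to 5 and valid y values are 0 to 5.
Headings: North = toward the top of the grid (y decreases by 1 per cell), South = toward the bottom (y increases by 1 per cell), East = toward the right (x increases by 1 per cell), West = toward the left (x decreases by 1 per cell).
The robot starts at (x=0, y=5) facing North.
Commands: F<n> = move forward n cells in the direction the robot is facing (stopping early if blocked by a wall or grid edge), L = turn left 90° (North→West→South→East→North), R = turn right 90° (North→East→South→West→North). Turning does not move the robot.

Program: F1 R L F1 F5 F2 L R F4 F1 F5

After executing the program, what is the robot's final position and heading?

Answer: Final position: (x=0, y=5), facing North

Derivation:
Start: (x=0, y=5), facing North
  F1: move forward 0/1 (blocked), now at (x=0, y=5)
  R: turn right, now facing East
  L: turn left, now facing North
  F1: move forward 0/1 (blocked), now at (x=0, y=5)
  F5: move forward 0/5 (blocked), now at (x=0, y=5)
  F2: move forward 0/2 (blocked), now at (x=0, y=5)
  L: turn left, now facing West
  R: turn right, now facing North
  F4: move forward 0/4 (blocked), now at (x=0, y=5)
  F1: move forward 0/1 (blocked), now at (x=0, y=5)
  F5: move forward 0/5 (blocked), now at (x=0, y=5)
Final: (x=0, y=5), facing North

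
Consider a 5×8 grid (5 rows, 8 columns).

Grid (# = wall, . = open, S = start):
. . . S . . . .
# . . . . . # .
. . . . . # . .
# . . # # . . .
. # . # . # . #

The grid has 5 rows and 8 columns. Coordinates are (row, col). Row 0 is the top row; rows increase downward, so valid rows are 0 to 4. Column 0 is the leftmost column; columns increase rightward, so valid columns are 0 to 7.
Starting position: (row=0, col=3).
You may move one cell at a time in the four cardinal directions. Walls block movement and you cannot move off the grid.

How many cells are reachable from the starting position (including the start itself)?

BFS flood-fill from (row=0, col=3):
  Distance 0: (row=0, col=3)
  Distance 1: (row=0, col=2), (row=0, col=4), (row=1, col=3)
  Distance 2: (row=0, col=1), (row=0, col=5), (row=1, col=2), (row=1, col=4), (row=2, col=3)
  Distance 3: (row=0, col=0), (row=0, col=6), (row=1, col=1), (row=1, col=5), (row=2, col=2), (row=2, col=4)
  Distance 4: (row=0, col=7), (row=2, col=1), (row=3, col=2)
  Distance 5: (row=1, col=7), (row=2, col=0), (row=3, col=1), (row=4, col=2)
  Distance 6: (row=2, col=7)
  Distance 7: (row=2, col=6), (row=3, col=7)
  Distance 8: (row=3, col=6)
  Distance 9: (row=3, col=5), (row=4, col=6)
Total reachable: 28 (grid has 30 open cells total)

Answer: Reachable cells: 28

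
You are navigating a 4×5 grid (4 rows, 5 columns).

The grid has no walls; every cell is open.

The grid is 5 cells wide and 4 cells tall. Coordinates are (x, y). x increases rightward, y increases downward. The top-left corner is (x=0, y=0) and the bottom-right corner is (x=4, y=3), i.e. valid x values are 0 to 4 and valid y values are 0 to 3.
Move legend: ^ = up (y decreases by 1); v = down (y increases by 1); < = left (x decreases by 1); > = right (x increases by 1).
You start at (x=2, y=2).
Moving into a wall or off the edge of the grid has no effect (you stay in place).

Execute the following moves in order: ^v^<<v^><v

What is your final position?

Answer: Final position: (x=0, y=2)

Derivation:
Start: (x=2, y=2)
  ^ (up): (x=2, y=2) -> (x=2, y=1)
  v (down): (x=2, y=1) -> (x=2, y=2)
  ^ (up): (x=2, y=2) -> (x=2, y=1)
  < (left): (x=2, y=1) -> (x=1, y=1)
  < (left): (x=1, y=1) -> (x=0, y=1)
  v (down): (x=0, y=1) -> (x=0, y=2)
  ^ (up): (x=0, y=2) -> (x=0, y=1)
  > (right): (x=0, y=1) -> (x=1, y=1)
  < (left): (x=1, y=1) -> (x=0, y=1)
  v (down): (x=0, y=1) -> (x=0, y=2)
Final: (x=0, y=2)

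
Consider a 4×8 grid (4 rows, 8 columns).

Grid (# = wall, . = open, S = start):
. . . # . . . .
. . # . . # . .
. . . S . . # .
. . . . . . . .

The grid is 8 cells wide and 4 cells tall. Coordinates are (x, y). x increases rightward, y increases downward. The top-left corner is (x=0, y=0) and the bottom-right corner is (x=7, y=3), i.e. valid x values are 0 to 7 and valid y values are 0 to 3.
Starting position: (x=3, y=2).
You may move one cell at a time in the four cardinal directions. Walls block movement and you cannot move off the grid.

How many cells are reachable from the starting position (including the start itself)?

BFS flood-fill from (x=3, y=2):
  Distance 0: (x=3, y=2)
  Distance 1: (x=3, y=1), (x=2, y=2), (x=4, y=2), (x=3, y=3)
  Distance 2: (x=4, y=1), (x=1, y=2), (x=5, y=2), (x=2, y=3), (x=4, y=3)
  Distance 3: (x=4, y=0), (x=1, y=1), (x=0, y=2), (x=1, y=3), (x=5, y=3)
  Distance 4: (x=1, y=0), (x=5, y=0), (x=0, y=1), (x=0, y=3), (x=6, y=3)
  Distance 5: (x=0, y=0), (x=2, y=0), (x=6, y=0), (x=7, y=3)
  Distance 6: (x=7, y=0), (x=6, y=1), (x=7, y=2)
  Distance 7: (x=7, y=1)
Total reachable: 28 (grid has 28 open cells total)

Answer: Reachable cells: 28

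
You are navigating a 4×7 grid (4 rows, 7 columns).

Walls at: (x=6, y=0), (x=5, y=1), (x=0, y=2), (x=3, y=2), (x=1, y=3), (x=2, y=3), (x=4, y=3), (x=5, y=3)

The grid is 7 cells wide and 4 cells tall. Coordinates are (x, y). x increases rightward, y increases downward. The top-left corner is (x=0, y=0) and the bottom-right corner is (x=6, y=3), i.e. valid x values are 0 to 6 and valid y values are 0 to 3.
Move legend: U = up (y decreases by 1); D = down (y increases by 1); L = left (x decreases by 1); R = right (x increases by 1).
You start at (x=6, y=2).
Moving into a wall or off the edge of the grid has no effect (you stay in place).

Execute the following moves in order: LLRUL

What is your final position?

Start: (x=6, y=2)
  L (left): (x=6, y=2) -> (x=5, y=2)
  L (left): (x=5, y=2) -> (x=4, y=2)
  R (right): (x=4, y=2) -> (x=5, y=2)
  U (up): blocked, stay at (x=5, y=2)
  L (left): (x=5, y=2) -> (x=4, y=2)
Final: (x=4, y=2)

Answer: Final position: (x=4, y=2)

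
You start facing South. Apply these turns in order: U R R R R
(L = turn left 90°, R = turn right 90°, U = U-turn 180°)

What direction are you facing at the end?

Start: South
  U (U-turn (180°)) -> North
  R (right (90° clockwise)) -> East
  R (right (90° clockwise)) -> South
  R (right (90° clockwise)) -> West
  R (right (90° clockwise)) -> North
Final: North

Answer: Final heading: North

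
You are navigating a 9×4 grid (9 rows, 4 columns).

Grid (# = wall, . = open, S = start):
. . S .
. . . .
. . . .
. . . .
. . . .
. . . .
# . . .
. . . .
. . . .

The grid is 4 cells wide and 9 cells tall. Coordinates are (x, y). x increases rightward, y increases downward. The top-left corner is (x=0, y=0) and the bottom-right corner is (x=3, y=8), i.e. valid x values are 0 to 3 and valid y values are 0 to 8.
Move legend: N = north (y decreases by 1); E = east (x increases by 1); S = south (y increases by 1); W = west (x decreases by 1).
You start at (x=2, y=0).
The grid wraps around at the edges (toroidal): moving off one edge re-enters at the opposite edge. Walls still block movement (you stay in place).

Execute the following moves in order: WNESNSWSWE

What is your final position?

Start: (x=2, y=0)
  W (west): (x=2, y=0) -> (x=1, y=0)
  N (north): (x=1, y=0) -> (x=1, y=8)
  E (east): (x=1, y=8) -> (x=2, y=8)
  S (south): (x=2, y=8) -> (x=2, y=0)
  N (north): (x=2, y=0) -> (x=2, y=8)
  S (south): (x=2, y=8) -> (x=2, y=0)
  W (west): (x=2, y=0) -> (x=1, y=0)
  S (south): (x=1, y=0) -> (x=1, y=1)
  W (west): (x=1, y=1) -> (x=0, y=1)
  E (east): (x=0, y=1) -> (x=1, y=1)
Final: (x=1, y=1)

Answer: Final position: (x=1, y=1)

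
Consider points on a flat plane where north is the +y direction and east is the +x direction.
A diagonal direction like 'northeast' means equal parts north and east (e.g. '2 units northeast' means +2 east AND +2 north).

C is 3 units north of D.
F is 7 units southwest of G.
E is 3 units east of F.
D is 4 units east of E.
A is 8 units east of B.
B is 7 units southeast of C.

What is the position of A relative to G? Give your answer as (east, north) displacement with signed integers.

Answer: A is at (east=15, north=-11) relative to G.

Derivation:
Place G at the origin (east=0, north=0).
  F is 7 units southwest of G: delta (east=-7, north=-7); F at (east=-7, north=-7).
  E is 3 units east of F: delta (east=+3, north=+0); E at (east=-4, north=-7).
  D is 4 units east of E: delta (east=+4, north=+0); D at (east=0, north=-7).
  C is 3 units north of D: delta (east=+0, north=+3); C at (east=0, north=-4).
  B is 7 units southeast of C: delta (east=+7, north=-7); B at (east=7, north=-11).
  A is 8 units east of B: delta (east=+8, north=+0); A at (east=15, north=-11).
Therefore A relative to G: (east=15, north=-11).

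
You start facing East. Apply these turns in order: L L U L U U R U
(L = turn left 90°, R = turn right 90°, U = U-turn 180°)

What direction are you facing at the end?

Start: East
  L (left (90° counter-clockwise)) -> North
  L (left (90° counter-clockwise)) -> West
  U (U-turn (180°)) -> East
  L (left (90° counter-clockwise)) -> North
  U (U-turn (180°)) -> South
  U (U-turn (180°)) -> North
  R (right (90° clockwise)) -> East
  U (U-turn (180°)) -> West
Final: West

Answer: Final heading: West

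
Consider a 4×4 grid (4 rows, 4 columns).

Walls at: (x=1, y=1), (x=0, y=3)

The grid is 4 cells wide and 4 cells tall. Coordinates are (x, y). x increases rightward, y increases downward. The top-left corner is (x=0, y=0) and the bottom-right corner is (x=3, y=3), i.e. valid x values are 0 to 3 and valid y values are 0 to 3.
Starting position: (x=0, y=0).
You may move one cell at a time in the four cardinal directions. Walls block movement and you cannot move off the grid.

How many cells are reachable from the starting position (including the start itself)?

BFS flood-fill from (x=0, y=0):
  Distance 0: (x=0, y=0)
  Distance 1: (x=1, y=0), (x=0, y=1)
  Distance 2: (x=2, y=0), (x=0, y=2)
  Distance 3: (x=3, y=0), (x=2, y=1), (x=1, y=2)
  Distance 4: (x=3, y=1), (x=2, y=2), (x=1, y=3)
  Distance 5: (x=3, y=2), (x=2, y=3)
  Distance 6: (x=3, y=3)
Total reachable: 14 (grid has 14 open cells total)

Answer: Reachable cells: 14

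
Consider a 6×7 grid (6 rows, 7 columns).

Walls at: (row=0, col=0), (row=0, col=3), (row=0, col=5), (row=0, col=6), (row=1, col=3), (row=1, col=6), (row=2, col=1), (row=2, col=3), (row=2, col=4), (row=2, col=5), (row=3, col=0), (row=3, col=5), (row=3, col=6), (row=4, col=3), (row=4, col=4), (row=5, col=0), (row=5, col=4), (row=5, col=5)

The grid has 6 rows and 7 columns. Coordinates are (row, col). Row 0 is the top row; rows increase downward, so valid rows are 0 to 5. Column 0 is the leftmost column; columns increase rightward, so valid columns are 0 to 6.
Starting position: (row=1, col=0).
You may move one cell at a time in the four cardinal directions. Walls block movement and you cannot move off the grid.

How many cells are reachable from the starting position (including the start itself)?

Answer: Reachable cells: 17

Derivation:
BFS flood-fill from (row=1, col=0):
  Distance 0: (row=1, col=0)
  Distance 1: (row=1, col=1), (row=2, col=0)
  Distance 2: (row=0, col=1), (row=1, col=2)
  Distance 3: (row=0, col=2), (row=2, col=2)
  Distance 4: (row=3, col=2)
  Distance 5: (row=3, col=1), (row=3, col=3), (row=4, col=2)
  Distance 6: (row=3, col=4), (row=4, col=1), (row=5, col=2)
  Distance 7: (row=4, col=0), (row=5, col=1), (row=5, col=3)
Total reachable: 17 (grid has 24 open cells total)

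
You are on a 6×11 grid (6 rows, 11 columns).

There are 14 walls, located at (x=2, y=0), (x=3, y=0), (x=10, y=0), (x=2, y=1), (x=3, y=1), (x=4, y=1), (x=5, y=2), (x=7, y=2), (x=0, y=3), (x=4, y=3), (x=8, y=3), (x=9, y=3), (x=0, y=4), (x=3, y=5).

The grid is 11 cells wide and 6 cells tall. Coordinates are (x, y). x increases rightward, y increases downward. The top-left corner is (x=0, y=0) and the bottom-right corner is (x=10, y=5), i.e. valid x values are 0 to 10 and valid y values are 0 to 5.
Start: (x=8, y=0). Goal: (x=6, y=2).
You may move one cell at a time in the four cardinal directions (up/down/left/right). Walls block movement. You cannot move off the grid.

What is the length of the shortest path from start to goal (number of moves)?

Answer: Shortest path length: 4

Derivation:
BFS from (x=8, y=0) until reaching (x=6, y=2):
  Distance 0: (x=8, y=0)
  Distance 1: (x=7, y=0), (x=9, y=0), (x=8, y=1)
  Distance 2: (x=6, y=0), (x=7, y=1), (x=9, y=1), (x=8, y=2)
  Distance 3: (x=5, y=0), (x=6, y=1), (x=10, y=1), (x=9, y=2)
  Distance 4: (x=4, y=0), (x=5, y=1), (x=6, y=2), (x=10, y=2)  <- goal reached here
One shortest path (4 moves): (x=8, y=0) -> (x=7, y=0) -> (x=6, y=0) -> (x=6, y=1) -> (x=6, y=2)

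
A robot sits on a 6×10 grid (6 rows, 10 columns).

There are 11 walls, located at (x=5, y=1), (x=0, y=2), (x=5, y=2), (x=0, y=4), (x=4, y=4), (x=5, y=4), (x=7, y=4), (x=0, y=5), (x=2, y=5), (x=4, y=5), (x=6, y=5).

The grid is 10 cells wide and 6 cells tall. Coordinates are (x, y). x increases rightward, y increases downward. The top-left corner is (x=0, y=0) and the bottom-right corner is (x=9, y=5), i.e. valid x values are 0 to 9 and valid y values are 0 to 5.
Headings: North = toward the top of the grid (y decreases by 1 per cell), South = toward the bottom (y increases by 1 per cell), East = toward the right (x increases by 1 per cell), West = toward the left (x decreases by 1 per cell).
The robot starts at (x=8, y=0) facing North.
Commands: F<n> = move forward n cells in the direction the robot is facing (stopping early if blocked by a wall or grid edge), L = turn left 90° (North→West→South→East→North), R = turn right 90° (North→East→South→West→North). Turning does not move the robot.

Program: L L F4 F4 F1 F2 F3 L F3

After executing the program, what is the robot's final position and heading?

Answer: Final position: (x=9, y=5), facing East

Derivation:
Start: (x=8, y=0), facing North
  L: turn left, now facing West
  L: turn left, now facing South
  F4: move forward 4, now at (x=8, y=4)
  F4: move forward 1/4 (blocked), now at (x=8, y=5)
  F1: move forward 0/1 (blocked), now at (x=8, y=5)
  F2: move forward 0/2 (blocked), now at (x=8, y=5)
  F3: move forward 0/3 (blocked), now at (x=8, y=5)
  L: turn left, now facing East
  F3: move forward 1/3 (blocked), now at (x=9, y=5)
Final: (x=9, y=5), facing East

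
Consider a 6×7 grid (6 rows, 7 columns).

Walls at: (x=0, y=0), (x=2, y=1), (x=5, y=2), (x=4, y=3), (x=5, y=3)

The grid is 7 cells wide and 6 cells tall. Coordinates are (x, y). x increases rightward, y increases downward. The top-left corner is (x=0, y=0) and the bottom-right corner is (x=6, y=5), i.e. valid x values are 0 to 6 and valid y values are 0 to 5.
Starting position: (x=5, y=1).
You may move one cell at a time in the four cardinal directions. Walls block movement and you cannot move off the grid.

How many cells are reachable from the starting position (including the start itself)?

BFS flood-fill from (x=5, y=1):
  Distance 0: (x=5, y=1)
  Distance 1: (x=5, y=0), (x=4, y=1), (x=6, y=1)
  Distance 2: (x=4, y=0), (x=6, y=0), (x=3, y=1), (x=4, y=2), (x=6, y=2)
  Distance 3: (x=3, y=0), (x=3, y=2), (x=6, y=3)
  Distance 4: (x=2, y=0), (x=2, y=2), (x=3, y=3), (x=6, y=4)
  Distance 5: (x=1, y=0), (x=1, y=2), (x=2, y=3), (x=3, y=4), (x=5, y=4), (x=6, y=5)
  Distance 6: (x=1, y=1), (x=0, y=2), (x=1, y=3), (x=2, y=4), (x=4, y=4), (x=3, y=5), (x=5, y=5)
  Distance 7: (x=0, y=1), (x=0, y=3), (x=1, y=4), (x=2, y=5), (x=4, y=5)
  Distance 8: (x=0, y=4), (x=1, y=5)
  Distance 9: (x=0, y=5)
Total reachable: 37 (grid has 37 open cells total)

Answer: Reachable cells: 37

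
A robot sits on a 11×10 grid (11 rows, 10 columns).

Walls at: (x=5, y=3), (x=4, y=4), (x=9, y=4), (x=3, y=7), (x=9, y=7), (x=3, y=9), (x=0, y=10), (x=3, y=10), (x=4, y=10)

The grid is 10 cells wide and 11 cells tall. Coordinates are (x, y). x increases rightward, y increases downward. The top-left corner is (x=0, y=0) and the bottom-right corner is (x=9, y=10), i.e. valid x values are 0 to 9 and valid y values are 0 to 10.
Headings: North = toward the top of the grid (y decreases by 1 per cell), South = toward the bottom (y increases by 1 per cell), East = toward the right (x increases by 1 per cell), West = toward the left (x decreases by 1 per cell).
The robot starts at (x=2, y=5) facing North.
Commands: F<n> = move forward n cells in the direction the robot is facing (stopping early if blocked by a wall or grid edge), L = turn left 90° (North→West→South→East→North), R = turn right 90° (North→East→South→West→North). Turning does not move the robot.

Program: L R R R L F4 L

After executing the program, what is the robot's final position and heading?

Answer: Final position: (x=6, y=5), facing North

Derivation:
Start: (x=2, y=5), facing North
  L: turn left, now facing West
  R: turn right, now facing North
  R: turn right, now facing East
  R: turn right, now facing South
  L: turn left, now facing East
  F4: move forward 4, now at (x=6, y=5)
  L: turn left, now facing North
Final: (x=6, y=5), facing North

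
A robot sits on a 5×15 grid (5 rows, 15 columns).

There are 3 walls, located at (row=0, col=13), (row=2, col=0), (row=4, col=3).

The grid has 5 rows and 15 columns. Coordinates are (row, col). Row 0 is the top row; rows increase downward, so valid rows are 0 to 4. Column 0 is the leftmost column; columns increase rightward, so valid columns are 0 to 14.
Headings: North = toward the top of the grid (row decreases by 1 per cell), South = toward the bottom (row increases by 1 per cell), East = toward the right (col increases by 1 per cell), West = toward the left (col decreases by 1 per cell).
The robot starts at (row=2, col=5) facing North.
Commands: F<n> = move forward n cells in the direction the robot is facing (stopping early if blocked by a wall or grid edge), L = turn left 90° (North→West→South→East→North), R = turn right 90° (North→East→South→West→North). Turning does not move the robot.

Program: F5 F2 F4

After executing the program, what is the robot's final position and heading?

Answer: Final position: (row=0, col=5), facing North

Derivation:
Start: (row=2, col=5), facing North
  F5: move forward 2/5 (blocked), now at (row=0, col=5)
  F2: move forward 0/2 (blocked), now at (row=0, col=5)
  F4: move forward 0/4 (blocked), now at (row=0, col=5)
Final: (row=0, col=5), facing North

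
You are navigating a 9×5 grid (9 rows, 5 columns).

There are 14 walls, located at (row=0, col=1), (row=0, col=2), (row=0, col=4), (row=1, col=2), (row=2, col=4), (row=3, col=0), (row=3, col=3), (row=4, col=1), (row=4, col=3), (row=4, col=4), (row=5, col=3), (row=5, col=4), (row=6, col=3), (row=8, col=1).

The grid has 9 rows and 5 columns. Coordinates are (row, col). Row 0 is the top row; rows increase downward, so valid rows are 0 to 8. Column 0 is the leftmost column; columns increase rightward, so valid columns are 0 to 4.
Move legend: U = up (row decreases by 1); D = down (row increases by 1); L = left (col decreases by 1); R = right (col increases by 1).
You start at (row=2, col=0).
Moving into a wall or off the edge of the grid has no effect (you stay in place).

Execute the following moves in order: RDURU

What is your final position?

Start: (row=2, col=0)
  R (right): (row=2, col=0) -> (row=2, col=1)
  D (down): (row=2, col=1) -> (row=3, col=1)
  U (up): (row=3, col=1) -> (row=2, col=1)
  R (right): (row=2, col=1) -> (row=2, col=2)
  U (up): blocked, stay at (row=2, col=2)
Final: (row=2, col=2)

Answer: Final position: (row=2, col=2)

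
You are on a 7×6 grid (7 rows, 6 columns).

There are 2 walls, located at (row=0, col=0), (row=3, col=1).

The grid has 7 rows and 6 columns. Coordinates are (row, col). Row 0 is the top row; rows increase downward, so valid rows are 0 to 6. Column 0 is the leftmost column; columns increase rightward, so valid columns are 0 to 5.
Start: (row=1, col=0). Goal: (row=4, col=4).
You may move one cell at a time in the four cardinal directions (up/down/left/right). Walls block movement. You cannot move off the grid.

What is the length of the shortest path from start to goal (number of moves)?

Answer: Shortest path length: 7

Derivation:
BFS from (row=1, col=0) until reaching (row=4, col=4):
  Distance 0: (row=1, col=0)
  Distance 1: (row=1, col=1), (row=2, col=0)
  Distance 2: (row=0, col=1), (row=1, col=2), (row=2, col=1), (row=3, col=0)
  Distance 3: (row=0, col=2), (row=1, col=3), (row=2, col=2), (row=4, col=0)
  Distance 4: (row=0, col=3), (row=1, col=4), (row=2, col=3), (row=3, col=2), (row=4, col=1), (row=5, col=0)
  Distance 5: (row=0, col=4), (row=1, col=5), (row=2, col=4), (row=3, col=3), (row=4, col=2), (row=5, col=1), (row=6, col=0)
  Distance 6: (row=0, col=5), (row=2, col=5), (row=3, col=4), (row=4, col=3), (row=5, col=2), (row=6, col=1)
  Distance 7: (row=3, col=5), (row=4, col=4), (row=5, col=3), (row=6, col=2)  <- goal reached here
One shortest path (7 moves): (row=1, col=0) -> (row=1, col=1) -> (row=1, col=2) -> (row=1, col=3) -> (row=1, col=4) -> (row=2, col=4) -> (row=3, col=4) -> (row=4, col=4)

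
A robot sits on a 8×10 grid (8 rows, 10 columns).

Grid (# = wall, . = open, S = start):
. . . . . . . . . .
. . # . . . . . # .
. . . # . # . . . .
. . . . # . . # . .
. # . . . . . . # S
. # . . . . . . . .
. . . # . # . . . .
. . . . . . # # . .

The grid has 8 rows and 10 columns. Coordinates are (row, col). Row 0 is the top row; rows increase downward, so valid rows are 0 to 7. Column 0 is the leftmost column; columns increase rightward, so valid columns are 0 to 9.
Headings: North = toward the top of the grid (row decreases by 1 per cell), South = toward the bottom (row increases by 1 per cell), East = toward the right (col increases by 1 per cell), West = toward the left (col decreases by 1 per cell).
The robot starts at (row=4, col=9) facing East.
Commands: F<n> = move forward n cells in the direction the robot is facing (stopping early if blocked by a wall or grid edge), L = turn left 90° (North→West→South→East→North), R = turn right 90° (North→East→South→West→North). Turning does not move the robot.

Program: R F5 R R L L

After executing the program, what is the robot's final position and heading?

Answer: Final position: (row=7, col=9), facing South

Derivation:
Start: (row=4, col=9), facing East
  R: turn right, now facing South
  F5: move forward 3/5 (blocked), now at (row=7, col=9)
  R: turn right, now facing West
  R: turn right, now facing North
  L: turn left, now facing West
  L: turn left, now facing South
Final: (row=7, col=9), facing South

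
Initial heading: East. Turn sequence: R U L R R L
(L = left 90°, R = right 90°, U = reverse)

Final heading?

Answer: Final heading: North

Derivation:
Start: East
  R (right (90° clockwise)) -> South
  U (U-turn (180°)) -> North
  L (left (90° counter-clockwise)) -> West
  R (right (90° clockwise)) -> North
  R (right (90° clockwise)) -> East
  L (left (90° counter-clockwise)) -> North
Final: North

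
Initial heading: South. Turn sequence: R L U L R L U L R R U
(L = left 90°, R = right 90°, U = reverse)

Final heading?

Answer: Final heading: North

Derivation:
Start: South
  R (right (90° clockwise)) -> West
  L (left (90° counter-clockwise)) -> South
  U (U-turn (180°)) -> North
  L (left (90° counter-clockwise)) -> West
  R (right (90° clockwise)) -> North
  L (left (90° counter-clockwise)) -> West
  U (U-turn (180°)) -> East
  L (left (90° counter-clockwise)) -> North
  R (right (90° clockwise)) -> East
  R (right (90° clockwise)) -> South
  U (U-turn (180°)) -> North
Final: North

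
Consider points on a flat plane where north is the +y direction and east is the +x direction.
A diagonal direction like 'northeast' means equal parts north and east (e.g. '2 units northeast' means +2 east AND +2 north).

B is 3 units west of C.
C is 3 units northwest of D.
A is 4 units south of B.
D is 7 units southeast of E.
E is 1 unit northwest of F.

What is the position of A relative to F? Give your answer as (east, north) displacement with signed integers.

Place F at the origin (east=0, north=0).
  E is 1 unit northwest of F: delta (east=-1, north=+1); E at (east=-1, north=1).
  D is 7 units southeast of E: delta (east=+7, north=-7); D at (east=6, north=-6).
  C is 3 units northwest of D: delta (east=-3, north=+3); C at (east=3, north=-3).
  B is 3 units west of C: delta (east=-3, north=+0); B at (east=0, north=-3).
  A is 4 units south of B: delta (east=+0, north=-4); A at (east=0, north=-7).
Therefore A relative to F: (east=0, north=-7).

Answer: A is at (east=0, north=-7) relative to F.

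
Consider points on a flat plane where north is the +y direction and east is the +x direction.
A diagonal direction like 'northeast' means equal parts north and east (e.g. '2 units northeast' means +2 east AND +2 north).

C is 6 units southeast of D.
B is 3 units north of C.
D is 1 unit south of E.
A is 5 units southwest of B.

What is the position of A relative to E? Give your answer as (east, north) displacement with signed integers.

Place E at the origin (east=0, north=0).
  D is 1 unit south of E: delta (east=+0, north=-1); D at (east=0, north=-1).
  C is 6 units southeast of D: delta (east=+6, north=-6); C at (east=6, north=-7).
  B is 3 units north of C: delta (east=+0, north=+3); B at (east=6, north=-4).
  A is 5 units southwest of B: delta (east=-5, north=-5); A at (east=1, north=-9).
Therefore A relative to E: (east=1, north=-9).

Answer: A is at (east=1, north=-9) relative to E.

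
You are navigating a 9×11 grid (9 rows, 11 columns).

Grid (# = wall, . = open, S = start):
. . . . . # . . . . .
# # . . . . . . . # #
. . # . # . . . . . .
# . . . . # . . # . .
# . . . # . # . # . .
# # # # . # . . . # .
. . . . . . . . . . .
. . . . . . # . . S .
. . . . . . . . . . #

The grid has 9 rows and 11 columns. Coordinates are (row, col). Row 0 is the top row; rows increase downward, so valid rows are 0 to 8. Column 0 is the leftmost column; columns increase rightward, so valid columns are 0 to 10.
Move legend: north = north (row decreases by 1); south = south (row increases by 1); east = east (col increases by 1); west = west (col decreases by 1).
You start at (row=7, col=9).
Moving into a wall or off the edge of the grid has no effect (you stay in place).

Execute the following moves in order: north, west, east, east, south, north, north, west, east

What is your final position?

Start: (row=7, col=9)
  north (north): (row=7, col=9) -> (row=6, col=9)
  west (west): (row=6, col=9) -> (row=6, col=8)
  east (east): (row=6, col=8) -> (row=6, col=9)
  east (east): (row=6, col=9) -> (row=6, col=10)
  south (south): (row=6, col=10) -> (row=7, col=10)
  north (north): (row=7, col=10) -> (row=6, col=10)
  north (north): (row=6, col=10) -> (row=5, col=10)
  west (west): blocked, stay at (row=5, col=10)
  east (east): blocked, stay at (row=5, col=10)
Final: (row=5, col=10)

Answer: Final position: (row=5, col=10)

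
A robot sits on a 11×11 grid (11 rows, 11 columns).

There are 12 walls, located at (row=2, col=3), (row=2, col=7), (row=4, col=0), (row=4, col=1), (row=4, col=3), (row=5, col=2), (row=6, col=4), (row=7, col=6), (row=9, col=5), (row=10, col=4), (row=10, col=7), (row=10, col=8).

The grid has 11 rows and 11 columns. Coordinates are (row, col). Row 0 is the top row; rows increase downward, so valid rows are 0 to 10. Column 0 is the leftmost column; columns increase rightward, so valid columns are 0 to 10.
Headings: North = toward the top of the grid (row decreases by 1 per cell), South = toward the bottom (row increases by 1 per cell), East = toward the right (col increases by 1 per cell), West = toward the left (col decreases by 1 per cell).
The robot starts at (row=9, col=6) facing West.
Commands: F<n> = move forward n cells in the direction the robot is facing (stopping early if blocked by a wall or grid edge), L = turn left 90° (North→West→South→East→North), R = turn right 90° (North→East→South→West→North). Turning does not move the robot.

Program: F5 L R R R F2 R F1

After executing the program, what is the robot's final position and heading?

Answer: Final position: (row=9, col=8), facing South

Derivation:
Start: (row=9, col=6), facing West
  F5: move forward 0/5 (blocked), now at (row=9, col=6)
  L: turn left, now facing South
  R: turn right, now facing West
  R: turn right, now facing North
  R: turn right, now facing East
  F2: move forward 2, now at (row=9, col=8)
  R: turn right, now facing South
  F1: move forward 0/1 (blocked), now at (row=9, col=8)
Final: (row=9, col=8), facing South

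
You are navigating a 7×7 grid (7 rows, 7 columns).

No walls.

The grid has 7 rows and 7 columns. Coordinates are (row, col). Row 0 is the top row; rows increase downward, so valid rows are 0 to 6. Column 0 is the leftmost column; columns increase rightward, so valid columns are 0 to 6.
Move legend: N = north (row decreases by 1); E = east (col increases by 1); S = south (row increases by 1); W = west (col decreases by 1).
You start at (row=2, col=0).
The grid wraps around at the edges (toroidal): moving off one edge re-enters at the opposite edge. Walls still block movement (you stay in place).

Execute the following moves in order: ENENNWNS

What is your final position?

Start: (row=2, col=0)
  E (east): (row=2, col=0) -> (row=2, col=1)
  N (north): (row=2, col=1) -> (row=1, col=1)
  E (east): (row=1, col=1) -> (row=1, col=2)
  N (north): (row=1, col=2) -> (row=0, col=2)
  N (north): (row=0, col=2) -> (row=6, col=2)
  W (west): (row=6, col=2) -> (row=6, col=1)
  N (north): (row=6, col=1) -> (row=5, col=1)
  S (south): (row=5, col=1) -> (row=6, col=1)
Final: (row=6, col=1)

Answer: Final position: (row=6, col=1)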